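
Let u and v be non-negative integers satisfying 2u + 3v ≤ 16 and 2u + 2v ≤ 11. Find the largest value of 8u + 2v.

40

The continuous relaxation peaks at (5.5, 0) with value 44.00; rounding to a feasible lattice point costs some objective.
(u,v)=(5,0): 2·5+3·0=10≤16, 2·5+2·0=10≤11, objective 40.
(u,v)=(4,1): 2·4+3·1=11≤16, 2·4+2·1=10≤11, objective 34.
No feasible integer point exceeds 40.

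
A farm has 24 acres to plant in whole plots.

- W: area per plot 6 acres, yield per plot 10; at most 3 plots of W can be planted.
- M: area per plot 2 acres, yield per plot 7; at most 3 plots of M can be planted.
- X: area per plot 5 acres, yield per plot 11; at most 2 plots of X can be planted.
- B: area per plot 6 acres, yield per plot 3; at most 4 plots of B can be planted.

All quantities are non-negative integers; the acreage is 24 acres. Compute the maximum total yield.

This is a bounded integer knapsack.
Take 1×W, 3×M, and 2×X: area 22 ≤ 24, yield 1·10 + 3·7 + 2·11 = 53.
M has the best ratio (7/2) and is taken to its limit of 3; remaining capacity is filled optimally with the others.

53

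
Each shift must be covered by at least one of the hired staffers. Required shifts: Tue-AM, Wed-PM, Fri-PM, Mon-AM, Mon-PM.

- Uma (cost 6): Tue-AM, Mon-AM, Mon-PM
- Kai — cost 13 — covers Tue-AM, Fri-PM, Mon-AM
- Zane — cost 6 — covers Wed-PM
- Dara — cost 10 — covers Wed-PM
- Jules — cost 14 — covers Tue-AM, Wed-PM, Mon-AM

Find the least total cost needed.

25

Choose Uma, Kai, and Zane: together they cover Tue-AM, Wed-PM, Fri-PM, Mon-AM, Mon-PM — every shift.
Total cost: 6 + 13 + 6 = 25.
No cover costs less than 25.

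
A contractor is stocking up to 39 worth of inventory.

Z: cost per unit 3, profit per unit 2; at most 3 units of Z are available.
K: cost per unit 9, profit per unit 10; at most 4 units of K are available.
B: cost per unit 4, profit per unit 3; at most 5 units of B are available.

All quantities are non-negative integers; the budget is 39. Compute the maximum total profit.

42

This is a bounded integer knapsack.
4×K: cost 36 ≤ 39, profit 4·10 = 40.
1×Z and 4×K: cost 39 ≤ 39, profit 1·2 + 4·10 = 42.
Best is 42.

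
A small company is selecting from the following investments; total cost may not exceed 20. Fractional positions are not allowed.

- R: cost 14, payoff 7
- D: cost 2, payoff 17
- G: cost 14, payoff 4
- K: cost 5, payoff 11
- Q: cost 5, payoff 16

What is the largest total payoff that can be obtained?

44

Allowing fractional choices, the relaxed optimum would be about 48.0, but investments are indivisible.
D + K: cost 2 + 5 = 7 ≤ 20, payoff 17 + 11 = 28.
D + Q: cost 2 + 5 = 7 ≤ 20, payoff 17 + 16 = 33.
D + K + Q: cost 2 + 5 + 5 = 12 ≤ 20, payoff 17 + 11 + 16 = 44.
Best is D, K, and Q with total payoff 44.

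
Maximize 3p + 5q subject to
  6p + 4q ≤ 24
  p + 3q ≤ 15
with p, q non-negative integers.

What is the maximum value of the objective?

The continuous relaxation peaks at (0.857, 4.71) with value 26.14; rounding to a feasible lattice point costs some objective.
(p,q)=(0,5): 6·0+4·5=20≤24, 1·0+3·5=15≤15, objective 25.
(p,q)=(1,4): 6·1+4·4=22≤24, 1·1+3·4=13≤15, objective 23.
(p,q)=(0,4): 6·0+4·4=16≤24, 1·0+3·4=12≤15, objective 20.
Maximum is 25 at (p,q)=(0,5).

25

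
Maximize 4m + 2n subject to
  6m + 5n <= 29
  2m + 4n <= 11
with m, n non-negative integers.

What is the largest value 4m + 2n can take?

The continuous relaxation peaks at (4.83, 0) with value 19.33; rounding to a feasible lattice point costs some objective.
(m,n)=(4,0): 6·4+5·0=24≤29, 2·4+4·0=8≤11, objective 16.
(m,n)=(3,1): 6·3+5·1=23≤29, 2·3+4·1=10≤11, objective 14.
(m,n)=(3,0): 6·3+5·0=18≤29, 2·3+4·0=6≤11, objective 12.
Maximum is 16 at (m,n)=(4,0).

16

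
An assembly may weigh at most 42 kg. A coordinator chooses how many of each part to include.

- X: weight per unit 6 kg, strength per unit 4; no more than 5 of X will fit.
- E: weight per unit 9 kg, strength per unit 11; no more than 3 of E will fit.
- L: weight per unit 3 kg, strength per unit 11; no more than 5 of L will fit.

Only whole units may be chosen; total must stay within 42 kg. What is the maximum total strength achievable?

88

This is a bounded integer knapsack.
Take 3×E and 5×L: weight 42 ≤ 42, strength 3·11 + 5·11 = 88.
L has the best ratio (11/3) and is taken to its limit of 5; remaining capacity is filled optimally with the others.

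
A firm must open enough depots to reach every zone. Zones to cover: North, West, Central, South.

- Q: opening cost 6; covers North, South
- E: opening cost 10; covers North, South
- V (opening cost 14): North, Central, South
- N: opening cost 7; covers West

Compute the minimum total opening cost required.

Choose V and N: together they cover North, West, Central, South — every zone.
Total opening cost: 14 + 7 = 21.

21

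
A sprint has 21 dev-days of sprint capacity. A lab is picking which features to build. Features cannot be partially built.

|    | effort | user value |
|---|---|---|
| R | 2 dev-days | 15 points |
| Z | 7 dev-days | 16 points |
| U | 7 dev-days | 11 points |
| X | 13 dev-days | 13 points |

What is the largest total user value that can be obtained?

42

R + Z + U: effort 2 + 7 + 7 = 16 ≤ 21, user value 15 + 16 + 11 = 42.
R + Z: effort 2 + 7 = 9 ≤ 21, user value 15 + 16 = 31.
Best is R, Z, and U with total user value 42.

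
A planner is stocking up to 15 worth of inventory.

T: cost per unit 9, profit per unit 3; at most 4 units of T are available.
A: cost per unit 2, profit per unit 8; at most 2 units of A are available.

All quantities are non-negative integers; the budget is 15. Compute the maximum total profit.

Take 1×T and 2×A: cost 13 ≤ 15, profit 1·3 + 2·8 = 19.
A has the best ratio (8/2) and is taken to its limit of 2; remaining capacity is filled optimally with the others.

19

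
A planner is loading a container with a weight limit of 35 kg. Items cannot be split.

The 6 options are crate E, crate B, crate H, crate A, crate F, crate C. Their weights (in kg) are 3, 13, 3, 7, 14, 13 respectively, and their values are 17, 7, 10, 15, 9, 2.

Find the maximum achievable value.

Take crate E, crate H, crate A, and crate F: weight 3 + 3 + 7 + 14 = 27 ≤ 35, value 17 + 10 + 15 + 9 = 51.
No other feasible combination does better.

51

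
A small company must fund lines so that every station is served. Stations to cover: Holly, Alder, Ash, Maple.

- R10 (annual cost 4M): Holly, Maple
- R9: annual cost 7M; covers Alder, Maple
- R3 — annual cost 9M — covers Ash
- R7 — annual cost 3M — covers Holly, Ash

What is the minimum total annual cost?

Choose R9 and R7: together they cover Holly, Alder, Ash, Maple — every station.
Total annual cost: 7 + 3 = 10.
No cover costs less than 10.

10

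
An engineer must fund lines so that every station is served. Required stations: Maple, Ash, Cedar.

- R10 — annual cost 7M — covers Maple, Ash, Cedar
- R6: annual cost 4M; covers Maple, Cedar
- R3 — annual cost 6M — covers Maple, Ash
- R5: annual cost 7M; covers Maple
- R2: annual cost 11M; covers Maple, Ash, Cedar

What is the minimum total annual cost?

This is an integer covering problem.
R10 alone covers Maple, Ash, Cedar — every station.
Total annual cost: 7.

7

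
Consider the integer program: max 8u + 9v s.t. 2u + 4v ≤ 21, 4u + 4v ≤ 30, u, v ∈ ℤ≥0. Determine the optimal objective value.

59

The continuous relaxation peaks at (4.5, 3) with value 63.00; rounding to a feasible lattice point costs some objective.
(u,v)=(4,3): 2·4+4·3=20≤21, 4·4+4·3=28≤30, objective 59.
(u,v)=(5,2): 2·5+4·2=18≤21, 4·5+4·2=28≤30, objective 58.
(u,v)=(3,3): 2·3+4·3=18≤21, 4·3+4·3=24≤30, objective 51.
(u,v)=(4,2): 2·4+4·2=16≤21, 4·4+4·2=24≤30, objective 50.
The best lattice point is (4,3), giving 59.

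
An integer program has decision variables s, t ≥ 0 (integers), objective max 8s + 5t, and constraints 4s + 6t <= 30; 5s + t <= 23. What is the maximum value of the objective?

42

The continuous relaxation peaks at (4.15, 2.23) with value 44.38; rounding to a feasible lattice point costs some objective.
(s,t)=(4,2): 4·4+6·2=28≤30, 5·4+1·2=22≤23, objective 42.
(s,t)=(3,3): 4·3+6·3=30≤30, 5·3+1·3=18≤23, objective 39.
(s,t)=(4,1): 4·4+6·1=22≤30, 5·4+1·1=21≤23, objective 37.
No feasible integer point exceeds 42.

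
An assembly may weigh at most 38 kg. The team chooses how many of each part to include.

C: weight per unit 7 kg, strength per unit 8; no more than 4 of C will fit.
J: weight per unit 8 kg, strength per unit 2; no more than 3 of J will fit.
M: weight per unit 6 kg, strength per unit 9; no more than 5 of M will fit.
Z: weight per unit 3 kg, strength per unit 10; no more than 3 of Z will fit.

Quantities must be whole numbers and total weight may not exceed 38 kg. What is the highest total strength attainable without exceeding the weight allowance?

This is a bounded integer knapsack.
Z has the best ratio (10/3); taking only Z gives at most 3×10 = 30 (stopped by the supply cap of 3).
Mixing does better — 4×M and 3×Z: weight 33 ≤ 38, strength 4·9 + 3·10 = 66.

66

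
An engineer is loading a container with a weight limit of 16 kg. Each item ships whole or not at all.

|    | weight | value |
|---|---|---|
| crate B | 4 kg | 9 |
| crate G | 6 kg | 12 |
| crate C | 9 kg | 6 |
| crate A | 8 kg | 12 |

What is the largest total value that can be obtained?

24

Allowing fractional choices, the relaxed optimum would be about 30.0, but items are indivisible.
crate B + crate A: weight 4 + 8 = 12 ≤ 16, value 9 + 12 = 21.
crate B + crate G: weight 4 + 6 = 10 ≤ 16, value 9 + 12 = 21.
crate G + crate A: weight 6 + 8 = 14 ≤ 16, value 12 + 12 = 24.
Best is crate G and crate A with total value 24.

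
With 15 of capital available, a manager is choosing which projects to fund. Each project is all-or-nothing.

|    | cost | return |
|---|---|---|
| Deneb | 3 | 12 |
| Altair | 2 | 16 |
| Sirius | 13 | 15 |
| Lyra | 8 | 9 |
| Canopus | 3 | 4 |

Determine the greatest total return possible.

37

Treat it as a binary knapsack problem.
Allowing fractional choices, the relaxed optimum would be about 40.1, but projects are indivisible.
Deneb + Altair + Canopus: cost 3 + 2 + 3 = 8 ≤ 15, return 12 + 16 + 4 = 32.
Deneb + Altair + Lyra: cost 3 + 2 + 8 = 13 ≤ 15, return 12 + 16 + 9 = 37.
Altair + Sirius: cost 2 + 13 = 15 ≤ 15, return 16 + 15 = 31.
Best is Deneb, Altair, and Lyra with total return 37.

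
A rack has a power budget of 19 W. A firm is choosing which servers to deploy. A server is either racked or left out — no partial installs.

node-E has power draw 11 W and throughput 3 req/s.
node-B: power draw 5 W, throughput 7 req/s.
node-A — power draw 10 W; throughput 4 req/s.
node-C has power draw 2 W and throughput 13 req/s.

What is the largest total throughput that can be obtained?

24

Allowing fractional choices, the relaxed optimum would be about 24.5, but servers are indivisible.
node-E + node-B + node-C: power draw 11 + 5 + 2 = 18 ≤ 19, throughput 3 + 7 + 13 = 23.
node-B + node-A + node-C: power draw 5 + 10 + 2 = 17 ≤ 19, throughput 7 + 4 + 13 = 24.
node-B + node-C: power draw 5 + 2 = 7 ≤ 19, throughput 7 + 13 = 20.
Best is node-B, node-A, and node-C with total throughput 24.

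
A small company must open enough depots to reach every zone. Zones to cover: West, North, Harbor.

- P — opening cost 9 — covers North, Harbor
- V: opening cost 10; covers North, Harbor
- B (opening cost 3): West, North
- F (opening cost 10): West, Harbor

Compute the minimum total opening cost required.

12

Choose P and B: together they cover West, North, Harbor — every zone.
Total opening cost: 9 + 3 = 12.
No cover costs less than 12.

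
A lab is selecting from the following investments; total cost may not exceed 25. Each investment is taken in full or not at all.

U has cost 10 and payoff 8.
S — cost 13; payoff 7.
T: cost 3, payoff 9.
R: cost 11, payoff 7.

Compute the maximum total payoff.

Treat it as a binary knapsack problem.
Allowing fractional choices, the relaxed optimum would be about 24.5, but investments are indivisible.
U + T + R: cost 10 + 3 + 11 = 24 ≤ 25, payoff 8 + 9 + 7 = 24.
U + T: cost 10 + 3 = 13 ≤ 25, payoff 8 + 9 = 17.
Best is U, T, and R with total payoff 24.

24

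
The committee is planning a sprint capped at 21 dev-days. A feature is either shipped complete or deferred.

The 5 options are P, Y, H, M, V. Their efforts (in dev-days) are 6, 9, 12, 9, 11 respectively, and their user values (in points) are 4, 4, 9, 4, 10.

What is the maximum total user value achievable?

Allowing fractional choices, the relaxed optimum would be about 17.5, but features are indivisible.
Y + V: effort 9 + 11 = 20 ≤ 21, user value 4 + 10 = 14.
P + V: effort 6 + 11 = 17 ≤ 21, user value 4 + 10 = 14.
M + V: effort 9 + 11 = 20 ≤ 21, user value 4 + 10 = 14.
The maximum user value is 14; one optimal choice is P and V.

14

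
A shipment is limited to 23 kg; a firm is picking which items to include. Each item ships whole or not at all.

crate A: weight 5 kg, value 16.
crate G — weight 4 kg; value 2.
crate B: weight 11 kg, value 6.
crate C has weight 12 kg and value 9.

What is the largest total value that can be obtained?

This is an integer program with binary decision variables.
Allowing fractional choices, the relaxed optimum would be about 28.3, but items are indivisible.
crate A + crate G + crate C: weight 5 + 4 + 12 = 21 ≤ 23, value 16 + 2 + 9 = 27.
crate A + crate C: weight 5 + 12 = 17 ≤ 23, value 16 + 9 = 25.
crate A + crate G + crate B: weight 5 + 4 + 11 = 20 ≤ 23, value 16 + 2 + 6 = 24.
Best is crate A, crate G, and crate C with total value 27.

27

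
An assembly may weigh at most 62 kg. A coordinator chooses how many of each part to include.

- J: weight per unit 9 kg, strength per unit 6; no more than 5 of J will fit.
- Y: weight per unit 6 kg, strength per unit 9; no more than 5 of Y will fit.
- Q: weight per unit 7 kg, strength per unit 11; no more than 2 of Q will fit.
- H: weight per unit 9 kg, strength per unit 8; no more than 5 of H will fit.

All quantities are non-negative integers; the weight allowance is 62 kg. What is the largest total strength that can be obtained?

83

1×J, 5×Y, 2×Q, and 1×H: weight 62 ≤ 62, strength 1·6 + 5·9 + 2·11 + 1·8 = 81.
5×Y, 2×Q, and 2×H: weight 62 ≤ 62, strength 5·9 + 2·11 + 2·8 = 83.
Best is 83.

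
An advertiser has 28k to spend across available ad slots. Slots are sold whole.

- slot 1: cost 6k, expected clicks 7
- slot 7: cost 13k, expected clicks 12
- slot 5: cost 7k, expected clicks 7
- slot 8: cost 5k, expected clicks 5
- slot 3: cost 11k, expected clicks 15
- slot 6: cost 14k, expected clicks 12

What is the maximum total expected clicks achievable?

This is an integer program with binary decision variables.
Take slot 1, slot 5, and slot 3: cost 6 + 7 + 11 = 24 ≤ 28, expected clicks 7 + 7 + 15 = 29.
No other feasible combination does better.

29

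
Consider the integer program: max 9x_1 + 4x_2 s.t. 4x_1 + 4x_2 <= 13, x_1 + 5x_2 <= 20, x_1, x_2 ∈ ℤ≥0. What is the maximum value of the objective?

The continuous relaxation peaks at (3.25, 0) with value 29.25; rounding to a feasible lattice point costs some objective.
(x_1,x_2)=(3,0): 4·3+4·0=12≤13, 1·3+5·0=3≤20, objective 27.
(x_1,x_2)=(2,1): 4·2+4·1=12≤13, 1·2+5·1=7≤20, objective 22.
(x_1,x_2)=(2,0): 4·2+4·0=8≤13, 1·2+5·0=2≤20, objective 18.
The best lattice point is (3,0), giving 27.

27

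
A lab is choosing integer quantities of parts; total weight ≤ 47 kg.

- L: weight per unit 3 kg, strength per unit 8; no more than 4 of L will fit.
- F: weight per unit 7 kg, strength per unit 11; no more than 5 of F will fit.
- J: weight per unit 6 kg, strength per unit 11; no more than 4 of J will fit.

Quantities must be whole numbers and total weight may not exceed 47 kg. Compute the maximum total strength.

90

Take 3×L, 2×F, and 4×J: weight 47 ≤ 47, strength 3·8 + 2·11 + 4·11 = 90.
No other integer combination yields more.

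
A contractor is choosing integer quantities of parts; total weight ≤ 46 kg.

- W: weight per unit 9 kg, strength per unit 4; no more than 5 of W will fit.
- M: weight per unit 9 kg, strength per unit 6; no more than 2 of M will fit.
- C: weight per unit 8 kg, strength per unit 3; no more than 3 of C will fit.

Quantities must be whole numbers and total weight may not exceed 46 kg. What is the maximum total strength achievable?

24

This is a bounded integer knapsack.
2×W, 2×M, and 1×C: weight 44 ≤ 46, strength 2·4 + 2·6 + 1·3 = 23.
3×W and 2×M: weight 45 ≤ 46, strength 3·4 + 2·6 = 24.
Best is 24.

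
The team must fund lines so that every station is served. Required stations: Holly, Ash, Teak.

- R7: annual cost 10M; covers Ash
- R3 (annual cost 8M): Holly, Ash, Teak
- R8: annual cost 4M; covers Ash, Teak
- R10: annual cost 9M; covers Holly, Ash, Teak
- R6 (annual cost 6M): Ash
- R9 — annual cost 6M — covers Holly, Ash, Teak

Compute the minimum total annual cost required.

6

This is an integer covering problem.
The greedy cost-per-new-station heuristic would pick R8 and R9 for 10, but a cheaper cover exists.
R9 alone covers Holly, Ash, Teak — every station.
Total annual cost: 6.
No cover costs less than 6.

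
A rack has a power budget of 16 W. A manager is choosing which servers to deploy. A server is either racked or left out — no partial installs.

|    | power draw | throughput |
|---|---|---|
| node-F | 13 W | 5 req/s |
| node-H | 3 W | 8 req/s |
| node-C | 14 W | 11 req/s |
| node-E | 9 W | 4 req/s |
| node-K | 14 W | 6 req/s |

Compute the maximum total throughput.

Allowing fractional choices, the relaxed optimum would be about 18.2, but servers are indivisible.
node-H + node-E: power draw 3 + 9 = 12 ≤ 16, throughput 8 + 4 = 12.
node-C: power draw 14 ≤ 16, throughput 11.
node-F + node-H: power draw 13 + 3 = 16 ≤ 16, throughput 5 + 8 = 13.
Best is node-F and node-H with total throughput 13.

13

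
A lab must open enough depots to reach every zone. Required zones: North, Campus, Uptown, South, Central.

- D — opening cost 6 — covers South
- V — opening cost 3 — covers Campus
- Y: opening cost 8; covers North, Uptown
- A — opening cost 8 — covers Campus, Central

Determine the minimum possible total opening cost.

This is a weighted set-cover instance.
Choose D, Y, and A: together they cover North, Campus, Uptown, South, Central — every zone.
Total opening cost: 6 + 8 + 8 = 22.

22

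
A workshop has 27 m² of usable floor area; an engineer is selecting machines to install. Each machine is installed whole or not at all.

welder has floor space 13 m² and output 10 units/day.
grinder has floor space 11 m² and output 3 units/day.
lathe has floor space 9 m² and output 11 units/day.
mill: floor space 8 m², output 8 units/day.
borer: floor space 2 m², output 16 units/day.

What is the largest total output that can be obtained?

37

Treat it as a binary knapsack problem.
Allowing fractional choices, the relaxed optimum would be about 41.2, but machines are indivisible.
welder + mill + borer: floor space 13 + 8 + 2 = 23 ≤ 27, output 10 + 8 + 16 = 34.
welder + lathe + borer: floor space 13 + 9 + 2 = 24 ≤ 27, output 10 + 11 + 16 = 37.
lathe + mill + borer: floor space 9 + 8 + 2 = 19 ≤ 27, output 11 + 8 + 16 = 35.
Best is welder, lathe, and borer with total output 37.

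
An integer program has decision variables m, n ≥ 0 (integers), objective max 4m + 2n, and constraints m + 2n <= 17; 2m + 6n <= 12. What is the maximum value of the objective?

(m,n)=(6,0) is feasible, giving 24.
(m,n)=(5,0) is feasible, giving 20.
The best lattice point is (6,0), giving 24.

24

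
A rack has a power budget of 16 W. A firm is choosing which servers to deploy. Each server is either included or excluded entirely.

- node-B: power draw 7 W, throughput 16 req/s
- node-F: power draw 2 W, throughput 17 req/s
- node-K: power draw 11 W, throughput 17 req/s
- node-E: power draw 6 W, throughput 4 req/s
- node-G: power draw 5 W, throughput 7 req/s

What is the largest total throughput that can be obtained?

40

node-B + node-F + node-G: power draw 7 + 2 + 5 = 14 ≤ 16, throughput 16 + 17 + 7 = 40.
node-B + node-F + node-E: power draw 7 + 2 + 6 = 15 ≤ 16, throughput 16 + 17 + 4 = 37.
Best is node-B, node-F, and node-G with total throughput 40.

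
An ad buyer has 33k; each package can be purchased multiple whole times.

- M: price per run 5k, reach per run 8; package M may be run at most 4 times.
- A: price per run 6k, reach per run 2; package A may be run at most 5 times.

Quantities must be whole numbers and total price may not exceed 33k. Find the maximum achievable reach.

36

M has the best ratio (8/5); taking only M gives at most 4×8 = 32 (stopped by the supply cap of 4).
Mixing does better — 4×M and 2×A: price 32 ≤ 33, reach 4·8 + 2·2 = 36.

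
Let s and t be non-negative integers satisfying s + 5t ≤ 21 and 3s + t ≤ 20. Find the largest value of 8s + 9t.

67

(s,t)=(5,3): 1·5+5·3=20≤21, 3·5+1·3=18≤20, objective 67.
(s,t)=(6,2): 1·6+5·2=16≤21, 3·6+1·2=20≤20, objective 66.
(s,t)=(4,3): 1·4+5·3=19≤21, 3·4+1·3=15≤20, objective 59.
No feasible integer point exceeds 67.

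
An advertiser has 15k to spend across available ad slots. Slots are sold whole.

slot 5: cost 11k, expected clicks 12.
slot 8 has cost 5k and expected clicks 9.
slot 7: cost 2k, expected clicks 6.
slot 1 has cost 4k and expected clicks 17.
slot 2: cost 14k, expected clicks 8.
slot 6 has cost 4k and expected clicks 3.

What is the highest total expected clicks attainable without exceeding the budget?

35

Allowing fractional choices, the relaxed optimum would be about 36.4, but ad slots are indivisible.
slot 8 + slot 7 + slot 1: cost 5 + 2 + 4 = 11 ≤ 15, expected clicks 9 + 6 + 17 = 32.
slot 8 + slot 7 + slot 1 + slot 6: cost 5 + 2 + 4 + 4 = 15 ≤ 15, expected clicks 9 + 6 + 17 + 3 = 35.
Best is slot 8, slot 7, slot 1, and slot 6 with total expected clicks 35.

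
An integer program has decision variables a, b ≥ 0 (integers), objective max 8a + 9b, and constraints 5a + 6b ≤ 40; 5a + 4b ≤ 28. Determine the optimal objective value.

(a,b)=(0,6): 5·0+6·6=36≤40, 5·0+4·6=24≤28, objective 54.
(a,b)=(1,5): 5·1+6·5=35≤40, 5·1+4·5=25≤28, objective 53.
(a,b)=(0,5): 5·0+6·5=30≤40, 5·0+4·5=20≤28, objective 45.
The best lattice point is (0,6), giving 54.

54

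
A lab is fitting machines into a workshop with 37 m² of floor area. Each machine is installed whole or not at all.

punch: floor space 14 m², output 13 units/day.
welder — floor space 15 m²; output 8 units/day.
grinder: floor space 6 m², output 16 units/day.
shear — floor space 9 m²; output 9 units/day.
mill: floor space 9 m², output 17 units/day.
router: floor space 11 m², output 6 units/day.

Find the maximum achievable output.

This is a 0-1 knapsack instance.
Take grinder, shear, mill, and router: floor space 6 + 9 + 9 + 11 = 35 ≤ 37, output 16 + 9 + 17 + 6 = 48.
No other feasible combination does better.

48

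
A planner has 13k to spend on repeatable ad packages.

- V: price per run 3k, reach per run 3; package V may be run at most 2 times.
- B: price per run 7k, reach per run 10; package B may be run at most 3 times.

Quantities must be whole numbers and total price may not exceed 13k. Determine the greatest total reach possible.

This is a bounded integer knapsack.
2×V and 1×B: price 13 ≤ 13, reach 2·3 + 1·10 = 16.
1×V and 1×B: price 10 ≤ 13, reach 1·3 + 1·10 = 13.
Best is 16.

16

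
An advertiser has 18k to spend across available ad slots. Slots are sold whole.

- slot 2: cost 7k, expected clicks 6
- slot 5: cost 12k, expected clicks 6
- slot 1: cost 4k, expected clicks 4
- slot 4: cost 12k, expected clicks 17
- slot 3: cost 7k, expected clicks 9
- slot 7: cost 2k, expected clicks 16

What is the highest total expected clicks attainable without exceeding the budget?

slot 1 + slot 4 + slot 7: cost 4 + 12 + 2 = 18 ≤ 18, expected clicks 4 + 17 + 16 = 37.
slot 2 + slot 3 + slot 7: cost 7 + 7 + 2 = 16 ≤ 18, expected clicks 6 + 9 + 16 = 31.
slot 4 + slot 7: cost 12 + 2 = 14 ≤ 18, expected clicks 17 + 16 = 33.
Best is slot 1, slot 4, and slot 7 with total expected clicks 37.

37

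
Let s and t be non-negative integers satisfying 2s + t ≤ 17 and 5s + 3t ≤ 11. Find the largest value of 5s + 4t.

(s,t)=(1,2): 2·1+1·2=4≤17, 5·1+3·2=11≤11, objective 13.
(s,t)=(0,3): 2·0+1·3=3≤17, 5·0+3·3=9≤11, objective 12.
(s,t)=(1,1): 2·1+1·1=3≤17, 5·1+3·1=8≤11, objective 9.
The best lattice point is (1,2), giving 13.

13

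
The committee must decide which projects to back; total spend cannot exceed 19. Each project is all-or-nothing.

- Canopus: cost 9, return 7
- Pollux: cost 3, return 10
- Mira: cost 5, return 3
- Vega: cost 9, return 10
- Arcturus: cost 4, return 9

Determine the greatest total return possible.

Allowing fractional choices, the relaxed optimum would be about 31.3, but projects are indivisible.
Canopus + Pollux + Arcturus: cost 9 + 3 + 4 = 16 ≤ 19, return 7 + 10 + 9 = 26.
Pollux + Vega + Arcturus: cost 3 + 9 + 4 = 16 ≤ 19, return 10 + 10 + 9 = 29.
Pollux + Mira + Vega: cost 3 + 5 + 9 = 17 ≤ 19, return 10 + 3 + 10 = 23.
Best is Pollux, Vega, and Arcturus with total return 29.

29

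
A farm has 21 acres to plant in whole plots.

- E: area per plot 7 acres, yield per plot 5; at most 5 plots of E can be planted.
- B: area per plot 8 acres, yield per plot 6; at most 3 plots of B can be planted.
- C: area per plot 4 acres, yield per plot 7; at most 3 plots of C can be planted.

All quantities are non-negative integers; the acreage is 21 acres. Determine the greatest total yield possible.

27

C has the best ratio (7/4); taking only C gives at most 3×7 = 21 (stopped by the supply cap of 3).
Mixing does better — 1×B and 3×C: area 20 ≤ 21, yield 1·6 + 3·7 = 27.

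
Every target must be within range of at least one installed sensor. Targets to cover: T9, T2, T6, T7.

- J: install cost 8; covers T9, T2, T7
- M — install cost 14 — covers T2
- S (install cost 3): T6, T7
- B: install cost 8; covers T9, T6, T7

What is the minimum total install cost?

This is an integer covering problem.
Choose J and S: together they cover T9, T2, T6, T7 — every target.
Total install cost: 8 + 3 = 11.

11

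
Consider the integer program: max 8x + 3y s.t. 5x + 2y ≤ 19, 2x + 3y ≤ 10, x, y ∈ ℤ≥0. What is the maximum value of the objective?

27

(x,y)=(3,1): 5·3+2·1=17≤19, 2·3+3·1=9≤10, objective 27.
(x,y)=(3,0): 5·3+2·0=15≤19, 2·3+3·0=6≤10, objective 24.
The best lattice point is (3,1), giving 27.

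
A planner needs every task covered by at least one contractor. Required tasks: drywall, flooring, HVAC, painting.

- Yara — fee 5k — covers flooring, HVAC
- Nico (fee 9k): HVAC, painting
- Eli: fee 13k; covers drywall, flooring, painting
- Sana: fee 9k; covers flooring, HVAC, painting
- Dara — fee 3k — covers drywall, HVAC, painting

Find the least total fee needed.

8

This is an integer covering problem.
Choose Yara and Dara: together they cover drywall, flooring, HVAC, painting — every task.
Total fee: 5 + 3 = 8.
No cover costs less than 8.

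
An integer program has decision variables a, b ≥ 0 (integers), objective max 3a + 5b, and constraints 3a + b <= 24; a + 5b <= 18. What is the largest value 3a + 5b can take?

31

(a,b)=(7,2) is feasible, giving 31.
(a,b)=(6,2) is feasible, giving 28.
(a,b)=(7,1) is feasible, giving 26.
The best lattice point is (7,2), giving 31.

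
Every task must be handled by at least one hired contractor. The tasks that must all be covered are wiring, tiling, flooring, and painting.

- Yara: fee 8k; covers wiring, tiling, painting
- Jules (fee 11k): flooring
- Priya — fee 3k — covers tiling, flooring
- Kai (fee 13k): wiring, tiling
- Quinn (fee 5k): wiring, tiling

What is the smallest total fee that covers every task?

Choose Yara and Priya: together they cover wiring, tiling, flooring, painting — every task.
Total fee: 8 + 3 = 11.
No cover costs less than 11.

11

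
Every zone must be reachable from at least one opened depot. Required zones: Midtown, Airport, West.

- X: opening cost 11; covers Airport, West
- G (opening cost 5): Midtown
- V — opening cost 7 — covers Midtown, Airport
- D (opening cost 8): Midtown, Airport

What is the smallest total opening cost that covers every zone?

The greedy cost-per-new-zone heuristic would pick V and X for 18, but a cheaper cover exists.
Choose X and G: together they cover Midtown, Airport, West — every zone.
Total opening cost: 11 + 5 = 16.
No cover costs less than 16.

16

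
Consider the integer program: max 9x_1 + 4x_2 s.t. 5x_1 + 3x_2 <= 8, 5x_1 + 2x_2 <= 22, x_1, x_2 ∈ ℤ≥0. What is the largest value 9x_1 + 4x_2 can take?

13

(x_1,x_2)=(1,1) is feasible, giving 13.
(x_1,x_2)=(1,0) is feasible, giving 9.
(x_1,x_2)=(0,2) is feasible, giving 8.
No feasible integer point exceeds 13.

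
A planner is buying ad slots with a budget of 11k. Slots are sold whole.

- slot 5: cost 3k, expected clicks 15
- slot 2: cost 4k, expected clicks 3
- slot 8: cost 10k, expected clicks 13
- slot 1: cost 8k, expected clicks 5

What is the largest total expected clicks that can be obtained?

20

This is a 0-1 knapsack instance.
Allowing fractional choices, the relaxed optimum would be about 25.4, but ad slots are indivisible.
slot 5 + slot 2: cost 3 + 4 = 7 ≤ 11, expected clicks 15 + 3 = 18.
slot 5 + slot 1: cost 3 + 8 = 11 ≤ 11, expected clicks 15 + 5 = 20.
slot 5: cost 3 ≤ 11, expected clicks 15.
Best is slot 5 and slot 1 with total expected clicks 20.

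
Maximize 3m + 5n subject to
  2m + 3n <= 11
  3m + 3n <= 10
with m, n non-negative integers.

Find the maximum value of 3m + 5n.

15

(m,n)=(0,3) is feasible, giving 15.
(m,n)=(1,2) is feasible, giving 13.
(m,n)=(0,2) is feasible, giving 10.
No feasible integer point exceeds 15.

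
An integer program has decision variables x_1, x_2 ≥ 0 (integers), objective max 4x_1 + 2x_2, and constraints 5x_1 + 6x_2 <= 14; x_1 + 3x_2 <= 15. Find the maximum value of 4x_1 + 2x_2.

Relaxing integrality, the LP optimum is 11.20 at (x_1,x_2) = (2.8, 0), which is not an integer point.
(x_1,x_2)=(2,0): 5·2+6·0=10≤14, 1·2+3·0=2≤15, objective 8.
(x_1,x_2)=(1,1): 5·1+6·1=11≤14, 1·1+3·1=4≤15, objective 6.
No feasible integer point exceeds 8.

8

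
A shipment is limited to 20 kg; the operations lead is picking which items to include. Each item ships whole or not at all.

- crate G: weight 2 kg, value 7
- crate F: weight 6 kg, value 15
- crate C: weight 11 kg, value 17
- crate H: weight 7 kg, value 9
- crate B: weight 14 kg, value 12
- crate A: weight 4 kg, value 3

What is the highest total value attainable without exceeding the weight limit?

39

Treat it as a binary knapsack problem.
Allowing fractional choices, the relaxed optimum would be about 40.3, but items are indivisible.
crate G + crate F + crate C: weight 2 + 6 + 11 = 19 ≤ 20, value 7 + 15 + 17 = 39.
crate G + crate F + crate H + crate A: weight 2 + 6 + 7 + 4 = 19 ≤ 20, value 7 + 15 + 9 + 3 = 34.
Best is crate G, crate F, and crate C with total value 39.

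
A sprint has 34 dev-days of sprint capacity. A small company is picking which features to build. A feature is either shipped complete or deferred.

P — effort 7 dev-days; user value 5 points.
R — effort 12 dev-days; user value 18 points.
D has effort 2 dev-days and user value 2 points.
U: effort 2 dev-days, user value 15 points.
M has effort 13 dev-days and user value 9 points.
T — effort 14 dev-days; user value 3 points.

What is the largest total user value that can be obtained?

P + R + U + M: effort 7 + 12 + 2 + 13 = 34 ≤ 34, user value 5 + 18 + 15 + 9 = 47.
R + D + U + M: effort 12 + 2 + 2 + 13 = 29 ≤ 34, user value 18 + 2 + 15 + 9 = 44.
R + U + M: effort 12 + 2 + 13 = 27 ≤ 34, user value 18 + 15 + 9 = 42.
Best is P, R, U, and M with total user value 47.

47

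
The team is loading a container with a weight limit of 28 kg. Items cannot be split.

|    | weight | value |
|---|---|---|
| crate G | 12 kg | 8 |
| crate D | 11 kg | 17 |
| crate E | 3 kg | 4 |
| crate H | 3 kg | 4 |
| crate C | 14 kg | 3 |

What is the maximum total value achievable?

29

Allowing fractional choices, the relaxed optimum would be about 32.3, but items are indivisible.
crate G + crate D + crate H: weight 12 + 11 + 3 = 26 ≤ 28, value 8 + 17 + 4 = 29.
crate G + crate D + crate E: weight 12 + 11 + 3 = 26 ≤ 28, value 8 + 17 + 4 = 29.
crate D + crate E + crate H: weight 11 + 3 + 3 = 17 ≤ 28, value 17 + 4 + 4 = 25.
The maximum value is 29; one optimal choice is crate G, crate D, and crate E.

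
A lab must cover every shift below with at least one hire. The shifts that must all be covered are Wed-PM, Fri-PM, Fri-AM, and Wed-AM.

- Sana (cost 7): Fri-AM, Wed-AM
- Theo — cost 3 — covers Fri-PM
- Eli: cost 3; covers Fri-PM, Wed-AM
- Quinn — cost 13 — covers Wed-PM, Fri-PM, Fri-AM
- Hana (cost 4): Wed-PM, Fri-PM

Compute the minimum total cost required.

11

The greedy cost-per-new-shift heuristic would pick Eli, Hana, and Sana for 14, but a cheaper cover exists.
Choose Sana and Hana: together they cover Wed-PM, Fri-PM, Fri-AM, Wed-AM — every shift.
Total cost: 7 + 4 = 11.
No cover costs less than 11.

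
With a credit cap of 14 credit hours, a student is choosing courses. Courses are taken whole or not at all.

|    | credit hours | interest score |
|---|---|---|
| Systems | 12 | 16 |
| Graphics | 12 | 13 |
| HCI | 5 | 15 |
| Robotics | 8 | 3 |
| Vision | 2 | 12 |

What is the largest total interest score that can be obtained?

28

Allowing fractional choices, the relaxed optimum would be about 36.3, but courses are indivisible.
Systems + Vision: credit hours 12 + 2 = 14 ≤ 14, interest score 16 + 12 = 28.
Graphics + Vision: credit hours 12 + 2 = 14 ≤ 14, interest score 13 + 12 = 25.
HCI + Vision: credit hours 5 + 2 = 7 ≤ 14, interest score 15 + 12 = 27.
Best is Systems and Vision with total interest score 28.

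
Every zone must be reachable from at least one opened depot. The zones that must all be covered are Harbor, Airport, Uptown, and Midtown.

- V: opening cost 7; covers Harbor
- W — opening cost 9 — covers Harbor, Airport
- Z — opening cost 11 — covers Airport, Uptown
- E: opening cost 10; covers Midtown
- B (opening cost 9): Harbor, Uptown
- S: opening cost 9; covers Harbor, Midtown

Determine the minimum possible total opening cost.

Choose Z and S: together they cover Harbor, Airport, Uptown, Midtown — every zone.
Total opening cost: 11 + 9 = 20.

20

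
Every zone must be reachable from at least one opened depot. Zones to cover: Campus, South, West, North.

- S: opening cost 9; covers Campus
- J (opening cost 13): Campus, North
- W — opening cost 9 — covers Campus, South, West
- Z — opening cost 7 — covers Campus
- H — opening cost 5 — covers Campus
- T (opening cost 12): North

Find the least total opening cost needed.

21

Choose W and T: together they cover Campus, South, West, North — every zone.
Total opening cost: 9 + 12 = 21.
No cover costs less than 21.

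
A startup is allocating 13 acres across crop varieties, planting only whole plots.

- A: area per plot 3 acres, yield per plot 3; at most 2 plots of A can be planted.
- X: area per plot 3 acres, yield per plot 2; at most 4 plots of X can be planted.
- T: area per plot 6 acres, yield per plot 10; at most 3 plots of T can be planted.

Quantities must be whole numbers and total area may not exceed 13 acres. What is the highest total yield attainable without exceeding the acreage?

20

This is a bounded integer knapsack.
T has the best ratio (10/6); taking only T gives at most 2×10 = 20 (stopped by the area limit).
Optimal: 2×T: area 12 ≤ 13, yield 2·10 = 20.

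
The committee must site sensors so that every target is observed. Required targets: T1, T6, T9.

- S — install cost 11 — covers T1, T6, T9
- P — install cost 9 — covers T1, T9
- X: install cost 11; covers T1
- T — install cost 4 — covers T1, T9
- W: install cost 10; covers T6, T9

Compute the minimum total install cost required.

11

This is a weighted set-cover instance.
The greedy cost-per-new-target heuristic would pick T and W for 14, but a cheaper cover exists.
S alone covers T1, T6, T9 — every target.
Total install cost: 11.
No cover costs less than 11.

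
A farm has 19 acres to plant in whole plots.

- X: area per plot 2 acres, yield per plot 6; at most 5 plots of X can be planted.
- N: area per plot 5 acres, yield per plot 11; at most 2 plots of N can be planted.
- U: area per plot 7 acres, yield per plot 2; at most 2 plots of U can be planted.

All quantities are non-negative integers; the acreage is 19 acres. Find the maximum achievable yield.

46

This is a bounded integer knapsack.
4×X and 2×N: area 18 ≤ 19, yield 4·6 + 2·11 = 46.
5×X and 1×N: area 15 ≤ 19, yield 5·6 + 1·11 = 41.
Best is 46.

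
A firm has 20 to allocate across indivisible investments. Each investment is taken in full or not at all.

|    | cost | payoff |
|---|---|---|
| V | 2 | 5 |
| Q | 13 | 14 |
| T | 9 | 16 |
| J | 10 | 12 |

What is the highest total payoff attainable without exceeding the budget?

28

This is an integer program with binary decision variables.
Allowing fractional choices, the relaxed optimum would be about 31.8, but investments are indivisible.
T + J: cost 9 + 10 = 19 ≤ 20, payoff 16 + 12 = 28.
V + T: cost 2 + 9 = 11 ≤ 20, payoff 5 + 16 = 21.
Best is T and J with total payoff 28.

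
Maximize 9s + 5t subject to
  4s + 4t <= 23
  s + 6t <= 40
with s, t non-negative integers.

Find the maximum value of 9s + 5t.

(s,t)=(5,0) is feasible, giving 45.
(s,t)=(4,1) is feasible, giving 41.
(s,t)=(4,0) is feasible, giving 36.
The best lattice point is (5,0), giving 45.

45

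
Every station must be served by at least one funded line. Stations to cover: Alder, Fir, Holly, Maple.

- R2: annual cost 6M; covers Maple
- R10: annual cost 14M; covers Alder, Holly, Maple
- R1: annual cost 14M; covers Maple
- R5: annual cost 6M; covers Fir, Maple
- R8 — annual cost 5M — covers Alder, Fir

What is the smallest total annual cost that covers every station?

19

Choose R10 and R8: together they cover Alder, Fir, Holly, Maple — every station.
Total annual cost: 14 + 5 = 19.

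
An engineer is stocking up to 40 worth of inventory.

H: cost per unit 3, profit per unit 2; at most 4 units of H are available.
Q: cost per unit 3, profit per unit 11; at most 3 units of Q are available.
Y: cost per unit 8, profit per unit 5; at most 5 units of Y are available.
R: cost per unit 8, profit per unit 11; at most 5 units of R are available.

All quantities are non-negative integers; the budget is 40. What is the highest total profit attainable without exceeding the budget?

Q has the best ratio (11/3); taking only Q gives at most 3×11 = 33 (stopped by the supply cap of 3).
Mixing does better — 2×H, 3×Q, and 3×R: cost 39 ≤ 40, profit 2·2 + 3·11 + 3·11 = 70.

70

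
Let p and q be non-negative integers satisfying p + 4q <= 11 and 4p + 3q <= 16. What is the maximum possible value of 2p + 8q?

20

The continuous relaxation peaks at (0, 2.75) with value 22.00; rounding to a feasible lattice point costs some objective.
(p,q)=(2,2): 1·2+4·2=10≤11, 4·2+3·2=14≤16, objective 20.
(p,q)=(1,2): 1·1+4·2=9≤11, 4·1+3·2=10≤16, objective 18.
(p,q)=(0,2): 1·0+4·2=8≤11, 4·0+3·2=6≤16, objective 16.
No feasible integer point exceeds 20.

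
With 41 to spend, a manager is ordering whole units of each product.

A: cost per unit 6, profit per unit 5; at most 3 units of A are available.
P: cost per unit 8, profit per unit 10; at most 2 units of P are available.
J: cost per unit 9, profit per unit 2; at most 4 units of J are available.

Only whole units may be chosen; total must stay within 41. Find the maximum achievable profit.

35

3×A and 2×P: cost 34 ≤ 41, profit 3·5 + 2·10 = 35.
2×A, 2×P, and 1×J: cost 37 ≤ 41, profit 2·5 + 2·10 + 1·2 = 32.
Best is 35.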